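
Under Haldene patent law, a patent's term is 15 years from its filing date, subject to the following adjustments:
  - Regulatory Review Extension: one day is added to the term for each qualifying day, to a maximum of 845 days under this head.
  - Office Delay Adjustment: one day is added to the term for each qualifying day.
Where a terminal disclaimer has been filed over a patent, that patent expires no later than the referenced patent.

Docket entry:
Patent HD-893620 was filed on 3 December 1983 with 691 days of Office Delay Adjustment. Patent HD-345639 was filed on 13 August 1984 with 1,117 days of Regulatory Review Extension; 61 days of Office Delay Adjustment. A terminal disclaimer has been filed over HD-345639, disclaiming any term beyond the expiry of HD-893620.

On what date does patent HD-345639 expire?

October 24, 2000

Natural term of HD-345639:
  Base: filing + 15 years → 13 August 1999.
  Regulatory Review Extension: 1117 days claimed exceeds the 845-day cap, so +845 days → 5 December 2001.
  Office Delay Adjustment: +61 days → 4 February 2002.
Expiry of referenced patent HD-893620:
  Base: filing + 15 years → 3 December 1998.
  Office Delay Adjustment: +691 days → 24 October 2000.
Terminal disclaimer: HD-345639 expires on the earlier of 4 February 2002 and 24 October 2000.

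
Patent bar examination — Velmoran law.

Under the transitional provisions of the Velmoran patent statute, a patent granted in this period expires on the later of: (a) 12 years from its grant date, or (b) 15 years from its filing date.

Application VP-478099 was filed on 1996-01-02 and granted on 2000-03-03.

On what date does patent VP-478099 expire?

(a) grant + 12 years → 3 March 2012.
(b) filing + 15 years → 2 January 2011.
Later of the two: 3 March 2012.

March 3, 2012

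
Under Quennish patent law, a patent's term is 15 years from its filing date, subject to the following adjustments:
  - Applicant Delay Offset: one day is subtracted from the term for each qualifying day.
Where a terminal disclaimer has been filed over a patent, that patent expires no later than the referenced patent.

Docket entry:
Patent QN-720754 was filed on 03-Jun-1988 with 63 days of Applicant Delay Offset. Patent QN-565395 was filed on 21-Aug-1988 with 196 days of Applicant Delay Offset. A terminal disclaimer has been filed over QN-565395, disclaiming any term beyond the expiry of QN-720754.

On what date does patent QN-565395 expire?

Natural term of QN-565395:
  Base: filing + 15 years → 21 August 2003.
  Applicant Delay Offset: −196 days → 6 February 2003.
Expiry of referenced patent QN-720754:
  Base: filing + 15 years → 3 June 2003.
  Applicant Delay Offset: −63 days → 1 April 2003.
Terminal disclaimer: QN-565395 expires on the earlier of 6 February 2003 and 1 April 2003.

February 6, 2003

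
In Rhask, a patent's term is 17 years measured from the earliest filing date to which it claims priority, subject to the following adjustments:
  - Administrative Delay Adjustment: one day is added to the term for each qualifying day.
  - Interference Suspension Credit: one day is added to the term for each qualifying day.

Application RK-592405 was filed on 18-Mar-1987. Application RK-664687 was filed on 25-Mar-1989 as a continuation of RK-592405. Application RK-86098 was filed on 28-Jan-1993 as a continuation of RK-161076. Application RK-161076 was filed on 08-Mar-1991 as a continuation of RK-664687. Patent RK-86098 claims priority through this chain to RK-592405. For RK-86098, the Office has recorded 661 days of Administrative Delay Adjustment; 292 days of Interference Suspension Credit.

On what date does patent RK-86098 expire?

Earliest priority filing: 18 March 1987.
Base term: 18 March 1987 + 17 years → 18 March 2004.
Administrative Delay Adjustment: +661 days → 8 January 2006.
Interference Suspension Credit: +292 days → 27 October 2006.

October 27, 2006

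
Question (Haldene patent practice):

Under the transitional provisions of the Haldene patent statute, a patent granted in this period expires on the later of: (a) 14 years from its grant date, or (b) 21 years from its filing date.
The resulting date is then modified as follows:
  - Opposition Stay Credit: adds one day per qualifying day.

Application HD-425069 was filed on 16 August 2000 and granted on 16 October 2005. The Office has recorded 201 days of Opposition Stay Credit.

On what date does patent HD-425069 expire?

2022-03-05

(a) grant + 14 years → 16 October 2019.
(b) filing + 21 years → 16 August 2021.
Later of the two: 16 August 2021.
Opposition Stay Credit: +201 days → 5 March 2022.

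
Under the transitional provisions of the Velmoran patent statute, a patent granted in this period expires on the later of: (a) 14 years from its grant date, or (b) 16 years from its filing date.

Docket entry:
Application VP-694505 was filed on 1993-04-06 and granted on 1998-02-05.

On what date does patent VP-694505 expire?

2012-02-05

(a) grant + 14 years → 5 February 2012.
(b) filing + 16 years → 6 April 2009.
Later of the two: 5 February 2012.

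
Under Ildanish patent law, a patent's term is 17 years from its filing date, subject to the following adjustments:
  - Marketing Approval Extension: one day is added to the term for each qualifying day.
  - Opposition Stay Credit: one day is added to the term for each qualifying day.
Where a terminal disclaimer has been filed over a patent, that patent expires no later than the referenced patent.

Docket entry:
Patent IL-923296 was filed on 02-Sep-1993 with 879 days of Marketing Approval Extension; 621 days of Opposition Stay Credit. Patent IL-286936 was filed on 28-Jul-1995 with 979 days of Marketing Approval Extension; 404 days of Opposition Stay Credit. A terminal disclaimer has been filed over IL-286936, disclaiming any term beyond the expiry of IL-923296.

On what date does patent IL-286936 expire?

October 11, 2014

Natural term of IL-286936:
  Base: filing + 17 years → 28 July 2012.
  Marketing Approval Extension: +979 days → 3 April 2015.
  Opposition Stay Credit: +404 days → 11 May 2016.
Expiry of referenced patent IL-923296:
  Base: filing + 17 years → 2 September 2010.
  Marketing Approval Extension: +879 days → 28 January 2013.
  Opposition Stay Credit: +621 days → 11 October 2014.
Terminal disclaimer: IL-286936 expires on the earlier of 11 May 2016 and 11 October 2014.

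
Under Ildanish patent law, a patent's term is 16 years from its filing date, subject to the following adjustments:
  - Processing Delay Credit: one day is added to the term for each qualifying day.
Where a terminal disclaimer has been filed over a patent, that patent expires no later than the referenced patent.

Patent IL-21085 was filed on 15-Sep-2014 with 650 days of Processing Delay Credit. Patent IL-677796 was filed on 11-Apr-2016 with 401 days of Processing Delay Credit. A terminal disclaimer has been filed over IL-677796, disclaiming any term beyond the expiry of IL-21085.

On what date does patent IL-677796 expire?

June 26, 2032

Natural term of IL-677796:
  Base: filing + 16 years → 11 April 2032.
  Processing Delay Credit: +401 days → 17 May 2033.
Expiry of referenced patent IL-21085:
  Base: filing + 16 years → 15 September 2030.
  Processing Delay Credit: +650 days → 26 June 2032.
Terminal disclaimer: IL-677796 expires on the earlier of 17 May 2033 and 26 June 2032.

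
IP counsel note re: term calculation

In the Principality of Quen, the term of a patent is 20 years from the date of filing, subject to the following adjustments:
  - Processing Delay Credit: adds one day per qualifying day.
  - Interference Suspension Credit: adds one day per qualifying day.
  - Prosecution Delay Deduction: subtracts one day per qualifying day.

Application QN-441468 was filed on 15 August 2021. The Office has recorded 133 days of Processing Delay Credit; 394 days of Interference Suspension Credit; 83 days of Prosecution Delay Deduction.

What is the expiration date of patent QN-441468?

Base term: filing date + 20 years → 15 August 2041.
Processing Delay Credit: +133 days → 26 December 2041.
Interference Suspension Credit: +394 days → 24 January 2043.
Prosecution Delay Deduction: −83 days → 2 November 2042.

November 2, 2042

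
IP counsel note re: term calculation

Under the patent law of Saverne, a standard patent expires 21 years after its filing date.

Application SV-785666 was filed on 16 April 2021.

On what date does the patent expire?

Filing date + 21 years → 16 April 2042.

April 16, 2042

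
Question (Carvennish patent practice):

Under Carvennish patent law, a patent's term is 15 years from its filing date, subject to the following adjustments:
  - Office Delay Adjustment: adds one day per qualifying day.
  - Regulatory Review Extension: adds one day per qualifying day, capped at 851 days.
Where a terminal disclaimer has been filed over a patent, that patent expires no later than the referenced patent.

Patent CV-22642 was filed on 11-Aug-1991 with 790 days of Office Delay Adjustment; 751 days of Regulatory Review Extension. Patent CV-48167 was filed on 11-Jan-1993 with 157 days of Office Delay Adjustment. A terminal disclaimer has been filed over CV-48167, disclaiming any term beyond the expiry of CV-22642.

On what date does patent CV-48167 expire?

2008-06-16

Natural term of CV-48167:
  Base: filing + 15 years → 11 January 2008.
  Office Delay Adjustment: +157 days → 16 June 2008.
Expiry of referenced patent CV-22642:
  Base: filing + 15 years → 11 August 2006.
  Office Delay Adjustment: +790 days → 9 October 2008.
  Regulatory Review Extension: 751 days (within the 851-day cap) → +751 days → 30 October 2010.
Terminal disclaimer: CV-48167 expires on the earlier of 16 June 2008 and 30 October 2010.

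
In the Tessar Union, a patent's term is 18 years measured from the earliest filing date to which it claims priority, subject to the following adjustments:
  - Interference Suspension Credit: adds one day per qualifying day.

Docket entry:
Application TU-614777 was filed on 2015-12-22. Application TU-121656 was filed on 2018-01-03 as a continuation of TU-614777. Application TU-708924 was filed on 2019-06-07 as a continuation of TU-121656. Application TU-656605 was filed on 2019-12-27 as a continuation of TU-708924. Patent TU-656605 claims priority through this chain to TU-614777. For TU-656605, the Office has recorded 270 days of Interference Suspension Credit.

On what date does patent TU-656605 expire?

Earliest priority filing: 22 December 2015.
Base term: 22 December 2015 + 18 years → 22 December 2033.
Interference Suspension Credit: +270 days → 18 September 2034.

September 18, 2034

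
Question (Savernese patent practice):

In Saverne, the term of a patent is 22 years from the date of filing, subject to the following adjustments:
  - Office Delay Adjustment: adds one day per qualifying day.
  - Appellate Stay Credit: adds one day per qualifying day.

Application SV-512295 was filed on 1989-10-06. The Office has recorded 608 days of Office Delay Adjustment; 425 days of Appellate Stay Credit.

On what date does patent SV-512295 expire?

August 4, 2014

Base term: filing date + 22 years → 6 October 2011.
Office Delay Adjustment: +608 days → 5 June 2013.
Appellate Stay Credit: +425 days → 4 August 2014.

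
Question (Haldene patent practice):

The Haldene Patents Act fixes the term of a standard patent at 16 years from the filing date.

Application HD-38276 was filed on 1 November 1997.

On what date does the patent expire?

Filing date + 16 years → 1 November 2013.

2013-11-01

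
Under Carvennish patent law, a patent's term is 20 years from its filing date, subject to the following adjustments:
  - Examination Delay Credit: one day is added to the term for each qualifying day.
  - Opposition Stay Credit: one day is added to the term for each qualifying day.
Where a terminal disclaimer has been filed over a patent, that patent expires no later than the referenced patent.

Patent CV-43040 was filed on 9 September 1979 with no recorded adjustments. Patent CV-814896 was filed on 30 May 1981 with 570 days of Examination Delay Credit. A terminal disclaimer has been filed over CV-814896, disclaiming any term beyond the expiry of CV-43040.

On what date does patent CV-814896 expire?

Natural term of CV-814896:
  Base: filing + 20 years → 30 May 2001.
  Examination Delay Credit: +570 days → 21 December 2002.
Expiry of referenced patent CV-43040:
  Base: filing + 20 years → 9 September 1999.
Terminal disclaimer: CV-814896 expires on the earlier of 21 December 2002 and 9 September 1999.

September 9, 1999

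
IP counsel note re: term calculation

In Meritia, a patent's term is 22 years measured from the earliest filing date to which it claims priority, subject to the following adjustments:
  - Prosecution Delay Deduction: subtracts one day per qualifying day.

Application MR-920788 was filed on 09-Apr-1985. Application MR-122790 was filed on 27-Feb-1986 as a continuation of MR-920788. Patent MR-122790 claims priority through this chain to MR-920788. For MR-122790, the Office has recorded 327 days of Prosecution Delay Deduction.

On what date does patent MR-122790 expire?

Earliest priority filing: 9 April 1985.
Base term: 9 April 1985 + 22 years → 9 April 2007.
Prosecution Delay Deduction: −327 days → 17 May 2006.

May 17, 2006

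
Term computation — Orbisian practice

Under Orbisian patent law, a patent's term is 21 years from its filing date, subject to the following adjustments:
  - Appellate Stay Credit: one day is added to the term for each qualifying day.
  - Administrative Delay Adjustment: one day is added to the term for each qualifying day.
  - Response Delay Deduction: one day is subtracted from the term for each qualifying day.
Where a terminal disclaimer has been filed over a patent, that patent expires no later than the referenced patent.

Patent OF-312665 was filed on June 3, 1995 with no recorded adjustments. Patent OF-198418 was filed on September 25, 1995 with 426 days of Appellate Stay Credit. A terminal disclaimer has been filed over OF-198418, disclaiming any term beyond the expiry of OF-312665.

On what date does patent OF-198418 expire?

2016-06-03

Natural term of OF-198418:
  Base: filing + 21 years → 25 September 2016.
  Appellate Stay Credit: +426 days → 25 November 2017.
Expiry of referenced patent OF-312665:
  Base: filing + 21 years → 3 June 2016.
Terminal disclaimer: OF-198418 expires on the earlier of 25 November 2017 and 3 June 2016.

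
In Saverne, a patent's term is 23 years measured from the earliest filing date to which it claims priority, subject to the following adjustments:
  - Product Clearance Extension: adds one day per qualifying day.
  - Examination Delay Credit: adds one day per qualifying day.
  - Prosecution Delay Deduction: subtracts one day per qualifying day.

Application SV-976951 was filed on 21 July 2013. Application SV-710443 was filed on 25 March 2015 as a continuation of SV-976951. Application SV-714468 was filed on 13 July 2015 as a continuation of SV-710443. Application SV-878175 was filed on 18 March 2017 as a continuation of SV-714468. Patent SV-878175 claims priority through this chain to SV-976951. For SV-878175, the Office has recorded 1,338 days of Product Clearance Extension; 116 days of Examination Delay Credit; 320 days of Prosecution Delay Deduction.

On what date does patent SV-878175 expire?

Earliest priority filing: 21 July 2013.
Base term: 21 July 2013 + 23 years → 21 July 2036.
Product Clearance Extension: +1338 days → 20 March 2040.
Examination Delay Credit: +116 days → 14 July 2040.
Prosecution Delay Deduction: −320 days → 29 August 2039.

2039-08-29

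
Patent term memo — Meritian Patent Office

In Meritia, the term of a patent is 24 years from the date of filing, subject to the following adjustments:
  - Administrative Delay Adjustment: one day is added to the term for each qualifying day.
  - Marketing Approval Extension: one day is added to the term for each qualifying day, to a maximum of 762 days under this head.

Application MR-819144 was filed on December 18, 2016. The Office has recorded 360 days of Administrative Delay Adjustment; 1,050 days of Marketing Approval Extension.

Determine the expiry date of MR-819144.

Base term: filing date + 24 years → 18 December 2040.
Administrative Delay Adjustment: +360 days → 13 December 2041.
Marketing Approval Extension: 1050 days claimed exceeds the 762-day cap, so +762 days → 14 January 2044.

2044-01-14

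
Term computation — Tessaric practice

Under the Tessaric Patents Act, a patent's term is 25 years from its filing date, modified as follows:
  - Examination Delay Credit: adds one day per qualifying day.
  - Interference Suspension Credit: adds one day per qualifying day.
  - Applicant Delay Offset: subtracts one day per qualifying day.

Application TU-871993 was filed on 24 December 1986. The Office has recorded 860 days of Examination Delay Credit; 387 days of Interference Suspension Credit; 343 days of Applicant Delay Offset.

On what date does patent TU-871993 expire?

June 15, 2014

Base term: filing date + 25 years → 24 December 2011.
Examination Delay Credit: +860 days → 2 May 2014.
Interference Suspension Credit: +387 days → 24 May 2015.
Applicant Delay Offset: −343 days → 15 June 2014.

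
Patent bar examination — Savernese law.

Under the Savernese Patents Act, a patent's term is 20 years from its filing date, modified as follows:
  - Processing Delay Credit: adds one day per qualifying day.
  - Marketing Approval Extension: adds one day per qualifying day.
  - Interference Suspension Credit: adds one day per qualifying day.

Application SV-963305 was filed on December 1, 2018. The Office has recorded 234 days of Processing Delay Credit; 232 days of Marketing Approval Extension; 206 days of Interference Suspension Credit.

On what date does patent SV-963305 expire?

2040-10-03

Base term: filing date + 20 years → 1 December 2038.
Processing Delay Credit: +234 days → 23 July 2039.
Marketing Approval Extension: +232 days → 11 March 2040.
Interference Suspension Credit: +206 days → 3 October 2040.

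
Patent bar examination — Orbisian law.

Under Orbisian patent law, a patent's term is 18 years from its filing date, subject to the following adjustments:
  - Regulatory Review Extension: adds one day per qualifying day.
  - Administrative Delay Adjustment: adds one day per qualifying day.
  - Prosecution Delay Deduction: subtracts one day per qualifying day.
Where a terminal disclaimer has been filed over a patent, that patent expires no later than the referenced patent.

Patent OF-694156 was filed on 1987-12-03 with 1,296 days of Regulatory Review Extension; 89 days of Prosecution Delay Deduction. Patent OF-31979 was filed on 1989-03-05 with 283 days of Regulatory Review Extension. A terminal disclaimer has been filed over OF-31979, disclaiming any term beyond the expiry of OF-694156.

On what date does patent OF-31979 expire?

Natural term of OF-31979:
  Base: filing + 18 years → 5 March 2007.
  Regulatory Review Extension: +283 days → 13 December 2007.
Expiry of referenced patent OF-694156:
  Base: filing + 18 years → 3 December 2005.
  Regulatory Review Extension: +1296 days → 21 June 2009.
  Prosecution Delay Deduction: −89 days → 24 March 2009.
Terminal disclaimer: OF-31979 expires on the earlier of 13 December 2007 and 24 March 2009.

2007-12-13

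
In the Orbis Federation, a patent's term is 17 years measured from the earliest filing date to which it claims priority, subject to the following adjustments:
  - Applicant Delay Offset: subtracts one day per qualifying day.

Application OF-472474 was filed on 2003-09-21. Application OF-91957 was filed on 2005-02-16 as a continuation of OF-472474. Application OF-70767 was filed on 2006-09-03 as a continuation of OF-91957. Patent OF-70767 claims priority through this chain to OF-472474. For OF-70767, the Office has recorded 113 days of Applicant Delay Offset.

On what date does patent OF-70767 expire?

2020-05-31

Earliest priority filing: 21 September 2003.
Base term: 21 September 2003 + 17 years → 21 September 2020.
Applicant Delay Offset: −113 days → 31 May 2020.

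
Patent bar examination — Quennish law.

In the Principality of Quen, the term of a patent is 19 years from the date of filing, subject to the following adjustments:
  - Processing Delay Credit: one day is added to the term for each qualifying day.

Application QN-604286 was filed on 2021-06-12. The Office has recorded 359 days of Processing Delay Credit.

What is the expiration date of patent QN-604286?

Base term: filing date + 19 years → 12 June 2040.
Processing Delay Credit: +359 days → 6 June 2041.

2041-06-06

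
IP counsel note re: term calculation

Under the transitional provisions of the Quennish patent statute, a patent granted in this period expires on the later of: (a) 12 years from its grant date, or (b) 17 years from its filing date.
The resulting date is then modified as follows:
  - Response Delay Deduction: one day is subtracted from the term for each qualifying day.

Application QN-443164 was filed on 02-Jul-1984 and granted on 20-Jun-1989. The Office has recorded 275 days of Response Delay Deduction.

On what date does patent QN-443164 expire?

(a) grant + 12 years → 20 June 2001.
(b) filing + 17 years → 2 July 2001.
Later of the two: 2 July 2001.
Response Delay Deduction: −275 days → 30 September 2000.

September 30, 2000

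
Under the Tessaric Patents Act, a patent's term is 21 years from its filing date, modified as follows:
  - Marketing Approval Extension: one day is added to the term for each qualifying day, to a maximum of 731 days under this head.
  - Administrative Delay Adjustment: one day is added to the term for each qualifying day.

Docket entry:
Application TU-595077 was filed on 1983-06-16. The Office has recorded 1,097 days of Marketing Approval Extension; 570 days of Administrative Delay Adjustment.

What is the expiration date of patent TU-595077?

Base term: filing date + 21 years → 16 June 2004.
Marketing Approval Extension: 1097 days claimed exceeds the 731-day cap, so +731 days → 17 June 2006.
Administrative Delay Adjustment: +570 days → 8 January 2008.

January 8, 2008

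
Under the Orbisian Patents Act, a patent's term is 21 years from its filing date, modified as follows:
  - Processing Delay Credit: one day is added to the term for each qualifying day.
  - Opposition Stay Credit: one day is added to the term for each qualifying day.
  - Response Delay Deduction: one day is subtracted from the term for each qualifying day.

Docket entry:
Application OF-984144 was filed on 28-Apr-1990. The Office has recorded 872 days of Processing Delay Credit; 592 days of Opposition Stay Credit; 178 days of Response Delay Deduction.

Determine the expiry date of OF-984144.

Base term: filing date + 21 years → 28 April 2011.
Processing Delay Credit: +872 days → 16 September 2013.
Opposition Stay Credit: +592 days → 1 May 2015.
Response Delay Deduction: −178 days → 4 November 2014.

2014-11-04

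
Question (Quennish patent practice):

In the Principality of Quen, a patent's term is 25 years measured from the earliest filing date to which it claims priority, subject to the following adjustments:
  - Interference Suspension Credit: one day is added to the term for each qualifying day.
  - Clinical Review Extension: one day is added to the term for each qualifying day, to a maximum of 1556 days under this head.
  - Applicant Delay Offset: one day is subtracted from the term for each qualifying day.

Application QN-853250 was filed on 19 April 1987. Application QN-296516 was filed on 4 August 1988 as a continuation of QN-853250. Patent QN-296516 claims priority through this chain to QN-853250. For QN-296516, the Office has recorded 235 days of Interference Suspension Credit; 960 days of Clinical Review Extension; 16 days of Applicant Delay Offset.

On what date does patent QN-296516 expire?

Earliest priority filing: 19 April 1987.
Base term: 19 April 1987 + 25 years → 19 April 2012.
Interference Suspension Credit: +235 days → 10 December 2012.
Clinical Review Extension: 960 days (within the 1556-day cap) → +960 days → 28 July 2015.
Applicant Delay Offset: −16 days → 12 July 2015.

July 12, 2015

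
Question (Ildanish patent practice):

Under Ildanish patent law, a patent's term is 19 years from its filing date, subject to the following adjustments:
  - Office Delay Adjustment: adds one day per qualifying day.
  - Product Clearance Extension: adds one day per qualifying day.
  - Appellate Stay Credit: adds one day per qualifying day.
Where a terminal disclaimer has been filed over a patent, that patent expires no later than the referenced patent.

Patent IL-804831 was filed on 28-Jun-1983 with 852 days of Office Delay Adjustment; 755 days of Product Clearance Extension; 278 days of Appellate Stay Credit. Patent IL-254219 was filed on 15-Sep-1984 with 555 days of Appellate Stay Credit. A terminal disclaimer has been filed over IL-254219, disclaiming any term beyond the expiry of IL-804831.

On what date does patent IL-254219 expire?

March 23, 2005

Natural term of IL-254219:
  Base: filing + 19 years → 15 September 2003.
  Appellate Stay Credit: +555 days → 23 March 2005.
Expiry of referenced patent IL-804831:
  Base: filing + 19 years → 28 June 2002.
  Office Delay Adjustment: +852 days → 27 October 2004.
  Product Clearance Extension: +755 days → 21 November 2006.
  Appellate Stay Credit: +278 days → 26 August 2007.
Terminal disclaimer: IL-254219 expires on the earlier of 23 March 2005 and 26 August 2007.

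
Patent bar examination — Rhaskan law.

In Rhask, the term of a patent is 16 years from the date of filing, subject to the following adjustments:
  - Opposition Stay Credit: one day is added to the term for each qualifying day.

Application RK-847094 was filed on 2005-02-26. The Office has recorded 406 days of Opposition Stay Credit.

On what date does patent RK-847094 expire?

Base term: filing date + 16 years → 26 February 2021.
Opposition Stay Credit: +406 days → 8 April 2022.

2022-04-08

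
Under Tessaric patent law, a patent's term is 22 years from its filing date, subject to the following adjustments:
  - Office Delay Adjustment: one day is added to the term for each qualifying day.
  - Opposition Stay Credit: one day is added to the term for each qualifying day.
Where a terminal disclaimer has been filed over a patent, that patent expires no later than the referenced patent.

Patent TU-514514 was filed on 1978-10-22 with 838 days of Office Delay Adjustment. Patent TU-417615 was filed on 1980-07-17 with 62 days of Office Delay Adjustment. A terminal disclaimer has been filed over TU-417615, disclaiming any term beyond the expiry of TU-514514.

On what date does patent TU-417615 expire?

Natural term of TU-417615:
  Base: filing + 22 years → 17 July 2002.
  Office Delay Adjustment: +62 days → 17 September 2002.
Expiry of referenced patent TU-514514:
  Base: filing + 22 years → 22 October 2000.
  Office Delay Adjustment: +838 days → 7 February 2003.
Terminal disclaimer: TU-417615 expires on the earlier of 17 September 2002 and 7 February 2003.

2002-09-17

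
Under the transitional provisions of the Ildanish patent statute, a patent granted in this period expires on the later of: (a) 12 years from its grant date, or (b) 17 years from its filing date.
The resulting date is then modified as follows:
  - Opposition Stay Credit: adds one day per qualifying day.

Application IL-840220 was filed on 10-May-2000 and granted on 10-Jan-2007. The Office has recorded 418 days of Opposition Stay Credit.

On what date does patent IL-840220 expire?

(a) grant + 12 years → 10 January 2019.
(b) filing + 17 years → 10 May 2017.
Later of the two: 10 January 2019.
Opposition Stay Credit: +418 days → 3 March 2020.

2020-03-03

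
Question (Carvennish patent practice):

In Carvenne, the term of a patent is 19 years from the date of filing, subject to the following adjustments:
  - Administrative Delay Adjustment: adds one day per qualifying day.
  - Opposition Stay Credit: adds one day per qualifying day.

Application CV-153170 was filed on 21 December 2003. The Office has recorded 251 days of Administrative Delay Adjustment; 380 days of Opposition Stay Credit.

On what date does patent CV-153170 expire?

2024-09-12

Base term: filing date + 19 years → 21 December 2022.
Administrative Delay Adjustment: +251 days → 29 August 2023.
Opposition Stay Credit: +380 days → 12 September 2024.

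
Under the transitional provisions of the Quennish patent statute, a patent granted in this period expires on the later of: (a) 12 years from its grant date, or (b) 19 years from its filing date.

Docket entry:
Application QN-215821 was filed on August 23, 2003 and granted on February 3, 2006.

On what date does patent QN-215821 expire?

2022-08-23

(a) grant + 12 years → 3 February 2018.
(b) filing + 19 years → 23 August 2022.
Later of the two: 23 August 2022.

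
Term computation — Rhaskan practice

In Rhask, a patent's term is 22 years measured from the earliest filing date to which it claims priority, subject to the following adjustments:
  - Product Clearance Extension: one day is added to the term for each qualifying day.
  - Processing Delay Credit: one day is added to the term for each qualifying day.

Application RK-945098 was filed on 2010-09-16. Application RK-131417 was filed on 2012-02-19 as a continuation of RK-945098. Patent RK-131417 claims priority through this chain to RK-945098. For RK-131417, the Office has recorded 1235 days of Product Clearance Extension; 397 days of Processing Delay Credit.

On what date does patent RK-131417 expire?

2037-03-06

Earliest priority filing: 16 September 2010.
Base term: 16 September 2010 + 22 years → 16 September 2032.
Product Clearance Extension: +1235 days → 3 February 2036.
Processing Delay Credit: +397 days → 6 March 2037.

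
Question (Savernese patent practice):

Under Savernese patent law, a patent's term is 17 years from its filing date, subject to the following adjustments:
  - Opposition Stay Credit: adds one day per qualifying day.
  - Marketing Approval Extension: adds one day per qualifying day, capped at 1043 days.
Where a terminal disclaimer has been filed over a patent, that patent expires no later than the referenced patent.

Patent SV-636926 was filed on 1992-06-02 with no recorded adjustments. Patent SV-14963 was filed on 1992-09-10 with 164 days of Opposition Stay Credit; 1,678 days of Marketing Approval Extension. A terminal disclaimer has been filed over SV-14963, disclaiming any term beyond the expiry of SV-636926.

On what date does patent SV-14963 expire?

Natural term of SV-14963:
  Base: filing + 17 years → 10 September 2009.
  Opposition Stay Credit: +164 days → 21 February 2010.
  Marketing Approval Extension: 1678 days claimed exceeds the 1043-day cap, so +1043 days → 30 December 2012.
Expiry of referenced patent SV-636926:
  Base: filing + 17 years → 2 June 2009.
Terminal disclaimer: SV-14963 expires on the earlier of 30 December 2012 and 2 June 2009.

2009-06-02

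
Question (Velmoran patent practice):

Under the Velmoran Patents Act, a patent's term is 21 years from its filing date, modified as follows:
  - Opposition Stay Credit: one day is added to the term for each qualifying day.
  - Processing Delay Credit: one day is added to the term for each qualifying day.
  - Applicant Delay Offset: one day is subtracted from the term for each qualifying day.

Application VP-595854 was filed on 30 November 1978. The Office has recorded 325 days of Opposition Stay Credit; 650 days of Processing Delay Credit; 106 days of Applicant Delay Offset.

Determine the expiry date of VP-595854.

April 17, 2002

Base term: filing date + 21 years → 30 November 1999.
Opposition Stay Credit: +325 days → 20 October 2000.
Processing Delay Credit: +650 days → 1 August 2002.
Applicant Delay Offset: −106 days → 17 April 2002.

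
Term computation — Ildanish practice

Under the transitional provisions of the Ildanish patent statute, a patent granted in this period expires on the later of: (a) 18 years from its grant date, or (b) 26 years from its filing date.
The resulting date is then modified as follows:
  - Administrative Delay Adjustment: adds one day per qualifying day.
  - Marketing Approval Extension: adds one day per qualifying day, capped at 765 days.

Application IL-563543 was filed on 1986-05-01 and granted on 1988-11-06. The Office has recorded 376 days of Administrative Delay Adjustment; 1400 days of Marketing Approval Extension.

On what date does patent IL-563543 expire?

June 16, 2015

(a) grant + 18 years → 6 November 2006.
(b) filing + 26 years → 1 May 2012.
Later of the two: 1 May 2012.
Administrative Delay Adjustment: +376 days → 12 May 2013.
Marketing Approval Extension: 1400 days claimed exceeds the 765-day cap, so +765 days → 16 June 2015.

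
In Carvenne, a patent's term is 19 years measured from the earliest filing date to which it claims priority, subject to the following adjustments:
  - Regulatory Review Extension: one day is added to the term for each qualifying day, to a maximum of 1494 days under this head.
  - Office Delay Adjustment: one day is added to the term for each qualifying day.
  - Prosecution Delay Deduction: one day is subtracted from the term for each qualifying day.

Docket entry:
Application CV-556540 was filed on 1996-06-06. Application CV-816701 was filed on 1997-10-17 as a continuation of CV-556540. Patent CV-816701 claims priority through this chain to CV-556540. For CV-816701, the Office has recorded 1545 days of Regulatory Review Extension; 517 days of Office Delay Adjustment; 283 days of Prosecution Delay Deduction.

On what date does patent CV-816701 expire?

February 28, 2020

Earliest priority filing: 6 June 1996.
Base term: 6 June 1996 + 19 years → 6 June 2015.
Regulatory Review Extension: 1545 days claimed exceeds the 1494-day cap, so +1494 days → 9 July 2019.
Office Delay Adjustment: +517 days → 7 December 2020.
Prosecution Delay Deduction: −283 days → 28 February 2020.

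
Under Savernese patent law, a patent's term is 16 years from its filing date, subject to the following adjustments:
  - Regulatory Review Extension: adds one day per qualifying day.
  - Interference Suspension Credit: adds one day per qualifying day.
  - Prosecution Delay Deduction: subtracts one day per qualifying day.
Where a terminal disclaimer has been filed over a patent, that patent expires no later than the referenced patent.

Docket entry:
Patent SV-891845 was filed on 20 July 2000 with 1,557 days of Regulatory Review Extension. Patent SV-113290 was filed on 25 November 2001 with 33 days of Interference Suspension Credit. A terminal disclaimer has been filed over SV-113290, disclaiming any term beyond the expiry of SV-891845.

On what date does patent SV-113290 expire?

2017-12-28

Natural term of SV-113290:
  Base: filing + 16 years → 25 November 2017.
  Interference Suspension Credit: +33 days → 28 December 2017.
Expiry of referenced patent SV-891845:
  Base: filing + 16 years → 20 July 2016.
  Regulatory Review Extension: +1557 days → 24 October 2020.
Terminal disclaimer: SV-113290 expires on the earlier of 28 December 2017 and 24 October 2020.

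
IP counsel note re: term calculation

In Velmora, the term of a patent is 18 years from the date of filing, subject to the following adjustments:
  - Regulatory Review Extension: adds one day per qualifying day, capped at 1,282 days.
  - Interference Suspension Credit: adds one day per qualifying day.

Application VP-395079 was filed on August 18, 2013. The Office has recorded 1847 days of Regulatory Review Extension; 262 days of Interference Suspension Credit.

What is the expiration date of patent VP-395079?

Base term: filing date + 18 years → 18 August 2031.
Regulatory Review Extension: 1847 days claimed exceeds the 1282-day cap, so +1282 days → 20 February 2035.
Interference Suspension Credit: +262 days → 9 November 2035.

2035-11-09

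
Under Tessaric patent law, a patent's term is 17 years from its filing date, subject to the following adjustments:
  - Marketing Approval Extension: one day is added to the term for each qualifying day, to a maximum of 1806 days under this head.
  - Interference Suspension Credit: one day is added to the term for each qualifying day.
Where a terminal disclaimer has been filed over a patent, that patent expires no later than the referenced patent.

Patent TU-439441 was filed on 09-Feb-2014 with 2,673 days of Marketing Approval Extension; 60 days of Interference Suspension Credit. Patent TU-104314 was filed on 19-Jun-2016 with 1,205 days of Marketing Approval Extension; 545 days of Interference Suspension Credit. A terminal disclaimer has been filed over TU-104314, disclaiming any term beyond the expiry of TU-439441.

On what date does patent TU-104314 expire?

Natural term of TU-104314:
  Base: filing + 17 years → 19 June 2033.
  Marketing Approval Extension: 1205 days (within the 1806-day cap) → +1205 days → 6 October 2036.
  Interference Suspension Credit: +545 days → 4 April 2038.
Expiry of referenced patent TU-439441:
  Base: filing + 17 years → 9 February 2031.
  Marketing Approval Extension: 2673 days claimed exceeds the 1806-day cap, so +1806 days → 20 January 2036.
  Interference Suspension Credit: +60 days → 20 March 2036.
Terminal disclaimer: TU-104314 expires on the earlier of 4 April 2038 and 20 March 2036.

2036-03-20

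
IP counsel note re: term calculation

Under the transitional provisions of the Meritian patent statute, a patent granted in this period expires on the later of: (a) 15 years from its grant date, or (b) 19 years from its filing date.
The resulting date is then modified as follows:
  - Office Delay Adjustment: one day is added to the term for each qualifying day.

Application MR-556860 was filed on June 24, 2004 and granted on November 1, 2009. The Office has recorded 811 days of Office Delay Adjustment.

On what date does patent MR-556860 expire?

(a) grant + 15 years → 1 November 2024.
(b) filing + 19 years → 24 June 2023.
Later of the two: 1 November 2024.
Office Delay Adjustment: +811 days → 21 January 2027.

2027-01-21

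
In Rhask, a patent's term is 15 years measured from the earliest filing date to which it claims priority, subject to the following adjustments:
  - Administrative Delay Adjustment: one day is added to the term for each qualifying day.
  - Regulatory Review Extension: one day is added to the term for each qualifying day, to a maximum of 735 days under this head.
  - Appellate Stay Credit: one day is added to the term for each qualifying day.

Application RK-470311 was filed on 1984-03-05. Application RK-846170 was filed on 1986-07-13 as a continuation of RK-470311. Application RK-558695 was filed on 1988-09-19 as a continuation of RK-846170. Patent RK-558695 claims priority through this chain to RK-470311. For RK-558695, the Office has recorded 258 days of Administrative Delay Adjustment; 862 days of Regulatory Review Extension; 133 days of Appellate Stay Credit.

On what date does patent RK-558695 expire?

Earliest priority filing: 5 March 1984.
Base term: 5 March 1984 + 15 years → 5 March 1999.
Administrative Delay Adjustment: +258 days → 18 November 1999.
Regulatory Review Extension: 862 days claimed exceeds the 735-day cap, so +735 days → 22 November 2001.
Appellate Stay Credit: +133 days → 4 April 2002.

April 4, 2002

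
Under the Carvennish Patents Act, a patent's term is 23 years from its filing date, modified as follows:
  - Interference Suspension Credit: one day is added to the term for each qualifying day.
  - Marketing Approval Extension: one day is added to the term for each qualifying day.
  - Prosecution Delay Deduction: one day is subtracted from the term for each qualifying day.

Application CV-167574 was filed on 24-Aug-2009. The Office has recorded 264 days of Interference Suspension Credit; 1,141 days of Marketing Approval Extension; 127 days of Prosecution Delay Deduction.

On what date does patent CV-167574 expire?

2036-02-23

Base term: filing date + 23 years → 24 August 2032.
Interference Suspension Credit: +264 days → 15 May 2033.
Marketing Approval Extension: +1141 days → 29 June 2036.
Prosecution Delay Deduction: −127 days → 23 February 2036.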